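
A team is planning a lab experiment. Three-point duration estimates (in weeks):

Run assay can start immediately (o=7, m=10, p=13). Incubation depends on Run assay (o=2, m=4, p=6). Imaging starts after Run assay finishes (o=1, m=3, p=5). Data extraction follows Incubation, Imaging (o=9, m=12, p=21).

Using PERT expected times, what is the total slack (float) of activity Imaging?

1 weeks

te_Run assay = (7 + 4·10 + 13)/6 = 60/6 = 10
te_Incubation = (2 + 4·4 + 6)/6 = 24/6 = 4
te_Imaging = (1 + 4·3 + 5)/6 = 18/6 = 3
te_Data extraction = (9 + 4·12 + 21)/6 = 78/6 = 13

Forward pass:
ES_Run assay = 0; EF_Run assay = 10
ES_Incubation = 10; EF_Incubation = 10+4 = 14
ES_Imaging = 10; EF_Imaging = 10+3 = 13
ES_Data extraction = max(EF_Incubation=14, EF_Imaging=13) = 14; EF_Data extraction = 14+13 = 27
Expected project duration μ = 27 weeks. Critical path: Run assay → Incubation → Data extraction.

Backward pass:
LF_Data extraction = 27; LS_Data extraction = 27−13 = 14
LF_Imaging = LS_Data extraction = 14; LS_Imaging = 14−3 = 11
LF_Incubation = LS_Data extraction = 14; LS_Incubation = 14−4 = 10
LF_Run assay = min(LS_Incubation=10, LS_Imaging=11) = 10; LS_Run assay = 10−10 = 0
Slack_Imaging = LS_Imaging − ES_Imaging = 11 − 10 = 1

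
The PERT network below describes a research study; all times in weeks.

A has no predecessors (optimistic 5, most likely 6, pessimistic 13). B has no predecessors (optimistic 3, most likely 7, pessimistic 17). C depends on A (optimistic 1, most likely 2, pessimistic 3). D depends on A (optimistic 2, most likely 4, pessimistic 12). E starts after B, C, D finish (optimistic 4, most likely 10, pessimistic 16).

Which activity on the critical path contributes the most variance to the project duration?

E

te_A = (5 + 4·6 + 13)/6 = 42/6 = 7; σ²_A = ((13−5)/6)² = 1.778
te_B = (3 + 4·7 + 17)/6 = 48/6 = 8; σ²_B = ((17−3)/6)² = 5.444
te_C = (1 + 4·2 + 3)/6 = 12/6 = 2; σ²_C = ((3−1)/6)² = 0.111
te_D = (2 + 4·4 + 12)/6 = 30/6 = 5; σ²_D = ((12−2)/6)² = 2.778
te_E = (4 + 4·10 + 16)/6 = 60/6 = 10; σ²_E = ((16−4)/6)² = 4.000

Forward pass:
ES_A = 0; EF_A = 7
ES_B = 0; EF_B = 8
ES_C = 7; EF_C = 7+2 = 9
ES_D = 7; EF_D = 7+5 = 12
ES_E = max(EF_B=8, EF_C=9, EF_D=12) = 12; EF_E = 12+10 = 22
Expected project duration μ = 22 weeks. Critical path: A → D → E.

Variances on critical path: σ²_A=1.778, σ²_D=2.778, σ²_E=4.000.
Largest is σ²_E = 4.000.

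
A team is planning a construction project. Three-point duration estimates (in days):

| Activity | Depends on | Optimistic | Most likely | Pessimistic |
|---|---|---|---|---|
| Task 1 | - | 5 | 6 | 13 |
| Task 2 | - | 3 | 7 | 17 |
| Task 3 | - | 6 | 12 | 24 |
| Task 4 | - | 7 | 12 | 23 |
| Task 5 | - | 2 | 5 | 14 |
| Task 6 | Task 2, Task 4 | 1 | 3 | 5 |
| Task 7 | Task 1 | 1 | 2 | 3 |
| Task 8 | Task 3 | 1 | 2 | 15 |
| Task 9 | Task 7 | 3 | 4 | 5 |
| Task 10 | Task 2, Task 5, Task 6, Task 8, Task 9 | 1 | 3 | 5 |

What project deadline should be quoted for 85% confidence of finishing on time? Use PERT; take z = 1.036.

te_Task 1 = (5 + 4·6 + 13)/6 = 42/6 = 7; σ²_Task 1 = ((13−5)/6)² = 1.778
te_Task 2 = (3 + 4·7 + 17)/6 = 48/6 = 8; σ²_Task 2 = ((17−3)/6)² = 5.444
te_Task 3 = (6 + 4·12 + 24)/6 = 78/6 = 13; σ²_Task 3 = ((24−6)/6)² = 9.000
te_Task 4 = (7 + 4·12 + 23)/6 = 78/6 = 13; σ²_Task 4 = ((23−7)/6)² = 7.111
te_Task 5 = (2 + 4·5 + 14)/6 = 36/6 = 6; σ²_Task 5 = ((14−2)/6)² = 4.000
te_Task 6 = (1 + 4·3 + 5)/6 = 18/6 = 3; σ²_Task 6 = ((5−1)/6)² = 0.444
te_Task 7 = (1 + 4·2 + 3)/6 = 12/6 = 2; σ²_Task 7 = ((3−1)/6)² = 0.111
te_Task 8 = (1 + 4·2 + 15)/6 = 24/6 = 4; σ²_Task 8 = ((15−1)/6)² = 5.444
te_Task 9 = (3 + 4·4 + 5)/6 = 24/6 = 4; σ²_Task 9 = ((5−3)/6)² = 0.111
te_Task 10 = (1 + 4·3 + 5)/6 = 18/6 = 3; σ²_Task 10 = ((5−1)/6)² = 0.444

Forward pass:
ES_Task 1 = 0; EF_Task 1 = 7
ES_Task 2 = 0; EF_Task 2 = 8
ES_Task 3 = 0; EF_Task 3 = 13
ES_Task 4 = 0; EF_Task 4 = 13
ES_Task 5 = 0; EF_Task 5 = 6
ES_Task 6 = max(EF_Task 2=8, EF_Task 4=13) = 13; EF_Task 6 = 13+3 = 16
ES_Task 7 = 7; EF_Task 7 = 7+2 = 9
ES_Task 8 = 13; EF_Task 8 = 13+4 = 17
ES_Task 9 = 9; EF_Task 9 = 9+4 = 13
ES_Task 10 = max(EF_Task 2=8, EF_Task 5=6, EF_Task 6=16, EF_Task 8=17, EF_Task 9=13) = 17; EF_Task 10 = 17+3 = 20
Expected project duration μ = 20 days. Critical path: Task 3 → Task 8 → Task 10.

Variance along critical path = 9.000 + 5.444 + 0.444 = 14.889; σ = 3.859 days.
D = μ + z·σ = 20 + 1.036·3.859 = 24.0 days

24.0 days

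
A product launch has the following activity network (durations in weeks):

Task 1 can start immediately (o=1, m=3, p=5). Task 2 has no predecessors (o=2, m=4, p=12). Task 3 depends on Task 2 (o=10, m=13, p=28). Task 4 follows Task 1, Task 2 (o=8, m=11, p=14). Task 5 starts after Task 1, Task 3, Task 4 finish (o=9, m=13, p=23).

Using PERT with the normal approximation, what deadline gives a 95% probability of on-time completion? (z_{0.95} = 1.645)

te_Task 1 = (1 + 4·3 + 5)/6 = 18/6 = 3; σ²_Task 1 = ((5−1)/6)² = 0.444
te_Task 2 = (2 + 4·4 + 12)/6 = 30/6 = 5; σ²_Task 2 = ((12−2)/6)² = 2.778
te_Task 3 = (10 + 4·13 + 28)/6 = 90/6 = 15; σ²_Task 3 = ((28−10)/6)² = 9.000
te_Task 4 = (8 + 4·11 + 14)/6 = 66/6 = 11; σ²_Task 4 = ((14−8)/6)² = 1.000
te_Task 5 = (9 + 4·13 + 23)/6 = 84/6 = 14; σ²_Task 5 = ((23−9)/6)² = 5.444

Forward pass:
ES_Task 1 = 0; EF_Task 1 = 3
ES_Task 2 = 0; EF_Task 2 = 5
ES_Task 3 = 5; EF_Task 3 = 5+15 = 20
ES_Task 4 = max(EF_Task 1=3, EF_Task 2=5) = 5; EF_Task 4 = 5+11 = 16
ES_Task 5 = max(EF_Task 1=3, EF_Task 3=20, EF_Task 4=16) = 20; EF_Task 5 = 20+14 = 34
Expected project duration μ = 34 weeks. Critical path: Task 2 → Task 3 → Task 5.

Variance along critical path = 2.778 + 9.000 + 5.444 = 17.222; σ = 4.150 weeks.
D = μ + z·σ = 34 + 1.645·4.150 = 40.8 weeks

40.8 weeks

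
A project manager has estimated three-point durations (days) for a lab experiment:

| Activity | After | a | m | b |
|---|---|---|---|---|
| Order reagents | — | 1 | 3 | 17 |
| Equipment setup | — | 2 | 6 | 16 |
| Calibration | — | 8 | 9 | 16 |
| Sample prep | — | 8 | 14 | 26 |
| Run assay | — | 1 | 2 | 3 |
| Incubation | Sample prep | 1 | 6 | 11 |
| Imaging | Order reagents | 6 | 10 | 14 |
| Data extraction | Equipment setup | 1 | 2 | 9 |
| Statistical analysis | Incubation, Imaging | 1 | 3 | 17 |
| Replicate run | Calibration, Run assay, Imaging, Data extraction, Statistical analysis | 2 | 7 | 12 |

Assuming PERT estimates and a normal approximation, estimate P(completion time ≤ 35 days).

te_Order reagents = (1 + 4·3 + 17)/6 = 30/6 = 5; σ²_Order reagents = ((17−1)/6)² = 7.111
te_Equipment setup = (2 + 4·6 + 16)/6 = 42/6 = 7; σ²_Equipment setup = ((16−2)/6)² = 5.444
te_Calibration = (8 + 4·9 + 16)/6 = 60/6 = 10; σ²_Calibration = ((16−8)/6)² = 1.778
te_Sample prep = (8 + 4·14 + 26)/6 = 90/6 = 15; σ²_Sample prep = ((26−8)/6)² = 9.000
te_Run assay = (1 + 4·2 + 3)/6 = 12/6 = 2; σ²_Run assay = ((3−1)/6)² = 0.111
te_Incubation = (1 + 4·6 + 11)/6 = 36/6 = 6; σ²_Incubation = ((11−1)/6)² = 2.778
te_Imaging = (6 + 4·10 + 14)/6 = 60/6 = 10; σ²_Imaging = ((14−6)/6)² = 1.778
te_Data extraction = (1 + 4·2 + 9)/6 = 18/6 = 3; σ²_Data extraction = ((9−1)/6)² = 1.778
te_Statistical analysis = (1 + 4·3 + 17)/6 = 30/6 = 5; σ²_Statistical analysis = ((17−1)/6)² = 7.111
te_Replicate run = (2 + 4·7 + 12)/6 = 42/6 = 7; σ²_Replicate run = ((12−2)/6)² = 2.778

Forward pass:
ES_Order reagents = 0; EF_Order reagents = 5
ES_Equipment setup = 0; EF_Equipment setup = 7
ES_Calibration = 0; EF_Calibration = 10
ES_Sample prep = 0; EF_Sample prep = 15
ES_Run assay = 0; EF_Run assay = 2
ES_Incubation = 15; EF_Incubation = 15+6 = 21
ES_Imaging = 5; EF_Imaging = 5+10 = 15
ES_Data extraction = 7; EF_Data extraction = 7+3 = 10
ES_Statistical analysis = max(EF_Incubation=21, EF_Imaging=15) = 21; EF_Statistical analysis = 21+5 = 26
ES_Replicate run = max(EF_Calibration=10, EF_Run assay=2, EF_Imaging=15, EF_Data extraction=10, EF_Statistical analysis=26) = 26; EF_Replicate run = 26+7 = 33
Expected project duration μ = 33 days. Critical path: Sample prep → Incubation → Statistical analysis → Replicate run.

Variance along critical path = 9.000 + 2.778 + 7.111 + 2.778 = 21.667; σ = √21.667 = 4.655 days.
Z = (35 − 33) / 4.655 = 0.430
P(T ≤ 35) = Φ(0.430) ≈ 0.666

0.666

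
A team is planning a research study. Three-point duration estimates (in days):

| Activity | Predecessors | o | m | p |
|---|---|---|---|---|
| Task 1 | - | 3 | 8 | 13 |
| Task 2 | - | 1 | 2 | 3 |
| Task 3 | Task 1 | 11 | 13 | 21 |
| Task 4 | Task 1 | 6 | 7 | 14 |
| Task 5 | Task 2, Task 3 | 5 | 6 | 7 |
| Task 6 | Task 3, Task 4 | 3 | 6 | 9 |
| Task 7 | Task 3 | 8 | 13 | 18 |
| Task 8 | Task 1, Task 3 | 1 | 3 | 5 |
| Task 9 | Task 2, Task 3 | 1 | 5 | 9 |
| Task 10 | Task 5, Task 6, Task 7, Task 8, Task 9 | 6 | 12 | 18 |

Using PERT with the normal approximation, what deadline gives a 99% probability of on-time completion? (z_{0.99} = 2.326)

55.2 days

te_Task 1 = (3 + 4·8 + 13)/6 = 48/6 = 8; σ²_Task 1 = ((13−3)/6)² = 2.778
te_Task 2 = (1 + 4·2 + 3)/6 = 12/6 = 2; σ²_Task 2 = ((3−1)/6)² = 0.111
te_Task 3 = (11 + 4·13 + 21)/6 = 84/6 = 14; σ²_Task 3 = ((21−11)/6)² = 2.778
te_Task 4 = (6 + 4·7 + 14)/6 = 48/6 = 8; σ²_Task 4 = ((14−6)/6)² = 1.778
te_Task 5 = (5 + 4·6 + 7)/6 = 36/6 = 6; σ²_Task 5 = ((7−5)/6)² = 0.111
te_Task 6 = (3 + 4·6 + 9)/6 = 36/6 = 6; σ²_Task 6 = ((9−3)/6)² = 1.000
te_Task 7 = (8 + 4·13 + 18)/6 = 78/6 = 13; σ²_Task 7 = ((18−8)/6)² = 2.778
te_Task 8 = (1 + 4·3 + 5)/6 = 18/6 = 3; σ²_Task 8 = ((5−1)/6)² = 0.444
te_Task 9 = (1 + 4·5 + 9)/6 = 30/6 = 5; σ²_Task 9 = ((9−1)/6)² = 1.778
te_Task 10 = (6 + 4·12 + 18)/6 = 72/6 = 12; σ²_Task 10 = ((18−6)/6)² = 4.000

Forward pass:
ES_Task 1 = 0; EF_Task 1 = 8
ES_Task 2 = 0; EF_Task 2 = 2
ES_Task 3 = 8; EF_Task 3 = 8+14 = 22
ES_Task 4 = 8; EF_Task 4 = 8+8 = 16
ES_Task 5 = max(EF_Task 2=2, EF_Task 3=22) = 22; EF_Task 5 = 22+6 = 28
ES_Task 6 = max(EF_Task 3=22, EF_Task 4=16) = 22; EF_Task 6 = 22+6 = 28
ES_Task 7 = 22; EF_Task 7 = 22+13 = 35
ES_Task 8 = max(EF_Task 1=8, EF_Task 3=22) = 22; EF_Task 8 = 22+3 = 25
ES_Task 9 = max(EF_Task 2=2, EF_Task 3=22) = 22; EF_Task 9 = 22+5 = 27
ES_Task 10 = max(EF_Task 5=28, EF_Task 6=28, EF_Task 7=35, EF_Task 8=25, EF_Task 9=27) = 35; EF_Task 10 = 35+12 = 47
Expected project duration μ = 47 days. Critical path: Task 1 → Task 3 → Task 7 → Task 10.

Variance along critical path = 2.778 + 2.778 + 2.778 + 4.000 = 12.333; σ = 3.512 days.
D = μ + z·σ = 47 + 2.326·3.512 = 55.2 days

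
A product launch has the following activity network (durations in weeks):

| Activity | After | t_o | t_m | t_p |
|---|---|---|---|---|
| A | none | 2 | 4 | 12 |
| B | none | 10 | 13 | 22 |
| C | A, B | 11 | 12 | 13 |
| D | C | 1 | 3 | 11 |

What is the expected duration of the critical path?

te_A = (2 + 4·4 + 12)/6 = 30/6 = 5
te_B = (10 + 4·13 + 22)/6 = 84/6 = 14
te_C = (11 + 4·12 + 13)/6 = 72/6 = 12
te_D = (1 + 4·3 + 11)/6 = 24/6 = 4

Forward pass:
ES_A = 0; EF_A = 5
ES_B = 0; EF_B = 14
ES_C = max(EF_A=5, EF_B=14) = 14; EF_C = 14+12 = 26
ES_D = 26; EF_D = 26+4 = 30
Expected project duration μ = 30 weeks. Critical path: B → C → D.

30 weeks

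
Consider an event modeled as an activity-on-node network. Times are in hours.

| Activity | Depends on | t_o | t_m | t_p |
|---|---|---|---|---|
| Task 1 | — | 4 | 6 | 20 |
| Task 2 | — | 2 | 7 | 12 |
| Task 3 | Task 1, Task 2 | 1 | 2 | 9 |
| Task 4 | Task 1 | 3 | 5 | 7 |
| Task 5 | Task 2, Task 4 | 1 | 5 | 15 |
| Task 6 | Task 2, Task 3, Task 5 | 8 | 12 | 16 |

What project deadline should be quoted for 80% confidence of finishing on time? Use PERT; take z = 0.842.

te_Task 1 = (4 + 4·6 + 20)/6 = 48/6 = 8; σ²_Task 1 = ((20−4)/6)² = 7.111
te_Task 2 = (2 + 4·7 + 12)/6 = 42/6 = 7; σ²_Task 2 = ((12−2)/6)² = 2.778
te_Task 3 = (1 + 4·2 + 9)/6 = 18/6 = 3; σ²_Task 3 = ((9−1)/6)² = 1.778
te_Task 4 = (3 + 4·5 + 7)/6 = 30/6 = 5; σ²_Task 4 = ((7−3)/6)² = 0.444
te_Task 5 = (1 + 4·5 + 15)/6 = 36/6 = 6; σ²_Task 5 = ((15−1)/6)² = 5.444
te_Task 6 = (8 + 4·12 + 16)/6 = 72/6 = 12; σ²_Task 6 = ((16−8)/6)² = 1.778

Forward pass:
ES_Task 1 = 0; EF_Task 1 = 8
ES_Task 2 = 0; EF_Task 2 = 7
ES_Task 3 = max(EF_Task 1=8, EF_Task 2=7) = 8; EF_Task 3 = 8+3 = 11
ES_Task 4 = 8; EF_Task 4 = 8+5 = 13
ES_Task 5 = max(EF_Task 2=7, EF_Task 4=13) = 13; EF_Task 5 = 13+6 = 19
ES_Task 6 = max(EF_Task 2=7, EF_Task 3=11, EF_Task 5=19) = 19; EF_Task 6 = 19+12 = 31
Expected project duration μ = 31 hours. Critical path: Task 1 → Task 4 → Task 5 → Task 6.

Variance along critical path = 7.111 + 0.444 + 5.444 + 1.778 = 14.778; σ = 3.844 hours.
D = μ + z·σ = 31 + 0.842·3.844 = 34.2 hours

34.2 hours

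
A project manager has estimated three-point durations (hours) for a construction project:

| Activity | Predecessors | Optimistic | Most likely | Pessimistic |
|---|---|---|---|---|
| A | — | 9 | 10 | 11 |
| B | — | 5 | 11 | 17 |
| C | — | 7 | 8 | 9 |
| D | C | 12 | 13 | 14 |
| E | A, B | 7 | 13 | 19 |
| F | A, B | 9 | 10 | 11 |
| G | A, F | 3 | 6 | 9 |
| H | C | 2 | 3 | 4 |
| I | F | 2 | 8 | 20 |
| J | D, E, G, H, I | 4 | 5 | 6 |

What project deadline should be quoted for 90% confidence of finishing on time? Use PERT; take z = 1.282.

39.7 hours

te_A = (9 + 4·10 + 11)/6 = 60/6 = 10; σ²_A = ((11−9)/6)² = 0.111
te_B = (5 + 4·11 + 17)/6 = 66/6 = 11; σ²_B = ((17−5)/6)² = 4.000
te_C = (7 + 4·8 + 9)/6 = 48/6 = 8; σ²_C = ((9−7)/6)² = 0.111
te_D = (12 + 4·13 + 14)/6 = 78/6 = 13; σ²_D = ((14−12)/6)² = 0.111
te_E = (7 + 4·13 + 19)/6 = 78/6 = 13; σ²_E = ((19−7)/6)² = 4.000
te_F = (9 + 4·10 + 11)/6 = 60/6 = 10; σ²_F = ((11−9)/6)² = 0.111
te_G = (3 + 4·6 + 9)/6 = 36/6 = 6; σ²_G = ((9−3)/6)² = 1.000
te_H = (2 + 4·3 + 4)/6 = 18/6 = 3; σ²_H = ((4−2)/6)² = 0.111
te_I = (2 + 4·8 + 20)/6 = 54/6 = 9; σ²_I = ((20−2)/6)² = 9.000
te_J = (4 + 4·5 + 6)/6 = 30/6 = 5; σ²_J = ((6−4)/6)² = 0.111

Forward pass:
ES_A = 0; EF_A = 10
ES_B = 0; EF_B = 11
ES_C = 0; EF_C = 8
ES_D = 8; EF_D = 8+13 = 21
ES_E = max(EF_A=10, EF_B=11) = 11; EF_E = 11+13 = 24
ES_F = max(EF_A=10, EF_B=11) = 11; EF_F = 11+10 = 21
ES_G = max(EF_A=10, EF_F=21) = 21; EF_G = 21+6 = 27
ES_H = 8; EF_H = 8+3 = 11
ES_I = 21; EF_I = 21+9 = 30
ES_J = max(EF_D=21, EF_E=24, EF_G=27, EF_H=11, EF_I=30) = 30; EF_J = 30+5 = 35
Expected project duration μ = 35 hours. Critical path: B → F → I → J.

Variance along critical path = 4.000 + 0.111 + 9.000 + 0.111 = 13.222; σ = 3.636 hours.
D = μ + z·σ = 35 + 1.282·3.636 = 39.7 hours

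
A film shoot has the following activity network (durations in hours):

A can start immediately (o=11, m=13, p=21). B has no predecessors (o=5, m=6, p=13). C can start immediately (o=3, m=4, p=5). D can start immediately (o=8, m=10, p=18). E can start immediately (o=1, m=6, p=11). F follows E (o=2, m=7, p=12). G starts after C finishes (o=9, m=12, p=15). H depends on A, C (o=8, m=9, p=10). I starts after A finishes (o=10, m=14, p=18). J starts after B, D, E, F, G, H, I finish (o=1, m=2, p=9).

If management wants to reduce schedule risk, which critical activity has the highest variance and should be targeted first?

te_A = (11 + 4·13 + 21)/6 = 84/6 = 14; σ²_A = ((21−11)/6)² = 2.778
te_B = (5 + 4·6 + 13)/6 = 42/6 = 7; σ²_B = ((13−5)/6)² = 1.778
te_C = (3 + 4·4 + 5)/6 = 24/6 = 4; σ²_C = ((5−3)/6)² = 0.111
te_D = (8 + 4·10 + 18)/6 = 66/6 = 11; σ²_D = ((18−8)/6)² = 2.778
te_E = (1 + 4·6 + 11)/6 = 36/6 = 6; σ²_E = ((11−1)/6)² = 2.778
te_F = (2 + 4·7 + 12)/6 = 42/6 = 7; σ²_F = ((12−2)/6)² = 2.778
te_G = (9 + 4·12 + 15)/6 = 72/6 = 12; σ²_G = ((15−9)/6)² = 1.000
te_H = (8 + 4·9 + 10)/6 = 54/6 = 9; σ²_H = ((10−8)/6)² = 0.111
te_I = (10 + 4·14 + 18)/6 = 84/6 = 14; σ²_I = ((18−10)/6)² = 1.778
te_J = (1 + 4·2 + 9)/6 = 18/6 = 3; σ²_J = ((9−1)/6)² = 1.778

Forward pass:
ES_A = 0; EF_A = 14
ES_B = 0; EF_B = 7
ES_C = 0; EF_C = 4
ES_D = 0; EF_D = 11
ES_E = 0; EF_E = 6
ES_F = 6; EF_F = 6+7 = 13
ES_G = 4; EF_G = 4+12 = 16
ES_H = max(EF_A=14, EF_C=4) = 14; EF_H = 14+9 = 23
ES_I = 14; EF_I = 14+14 = 28
ES_J = max(EF_B=7, EF_D=11, EF_E=6, EF_F=13, EF_G=16, EF_H=23, EF_I=28) = 28; EF_J = 28+3 = 31
Expected project duration μ = 31 hours. Critical path: A → I → J.

Variances on critical path: σ²_A=2.778, σ²_I=1.778, σ²_J=1.778.
Largest is σ²_A = 2.778.

A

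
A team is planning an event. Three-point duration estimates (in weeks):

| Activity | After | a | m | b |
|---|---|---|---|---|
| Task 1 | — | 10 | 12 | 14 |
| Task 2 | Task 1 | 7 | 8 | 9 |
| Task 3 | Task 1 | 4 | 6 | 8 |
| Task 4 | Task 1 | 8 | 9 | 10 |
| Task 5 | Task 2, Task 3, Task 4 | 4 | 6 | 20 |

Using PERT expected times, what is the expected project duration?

te_Task 1 = (10 + 4·12 + 14)/6 = 72/6 = 12
te_Task 2 = (7 + 4·8 + 9)/6 = 48/6 = 8
te_Task 3 = (4 + 4·6 + 8)/6 = 36/6 = 6
te_Task 4 = (8 + 4·9 + 10)/6 = 54/6 = 9
te_Task 5 = (4 + 4·6 + 20)/6 = 48/6 = 8

Forward pass:
ES_Task 1 = 0; EF_Task 1 = 12
ES_Task 2 = 12; EF_Task 2 = 12+8 = 20
ES_Task 3 = 12; EF_Task 3 = 12+6 = 18
ES_Task 4 = 12; EF_Task 4 = 12+9 = 21
ES_Task 5 = max(EF_Task 2=20, EF_Task 3=18, EF_Task 4=21) = 21; EF_Task 5 = 21+8 = 29
Expected project duration μ = 29 weeks. Critical path: Task 1 → Task 4 → Task 5.

29 weeks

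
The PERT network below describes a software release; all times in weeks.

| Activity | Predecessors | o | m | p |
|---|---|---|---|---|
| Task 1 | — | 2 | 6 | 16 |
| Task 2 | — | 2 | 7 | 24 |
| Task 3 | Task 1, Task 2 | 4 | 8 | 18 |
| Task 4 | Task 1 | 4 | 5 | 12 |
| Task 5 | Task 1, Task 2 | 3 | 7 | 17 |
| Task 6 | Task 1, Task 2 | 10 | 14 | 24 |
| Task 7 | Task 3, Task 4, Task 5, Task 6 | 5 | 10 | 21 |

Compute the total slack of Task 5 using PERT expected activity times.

7 weeks

te_Task 1 = (2 + 4·6 + 16)/6 = 42/6 = 7
te_Task 2 = (2 + 4·7 + 24)/6 = 54/6 = 9
te_Task 3 = (4 + 4·8 + 18)/6 = 54/6 = 9
te_Task 4 = (4 + 4·5 + 12)/6 = 36/6 = 6
te_Task 5 = (3 + 4·7 + 17)/6 = 48/6 = 8
te_Task 6 = (10 + 4·14 + 24)/6 = 90/6 = 15
te_Task 7 = (5 + 4·10 + 21)/6 = 66/6 = 11

Forward pass:
ES_Task 1 = 0; EF_Task 1 = 7
ES_Task 2 = 0; EF_Task 2 = 9
ES_Task 3 = max(EF_Task 1=7, EF_Task 2=9) = 9; EF_Task 3 = 9+9 = 18
ES_Task 4 = 7; EF_Task 4 = 7+6 = 13
ES_Task 5 = max(EF_Task 1=7, EF_Task 2=9) = 9; EF_Task 5 = 9+8 = 17
ES_Task 6 = max(EF_Task 1=7, EF_Task 2=9) = 9; EF_Task 6 = 9+15 = 24
ES_Task 7 = max(EF_Task 3=18, EF_Task 4=13, EF_Task 5=17, EF_Task 6=24) = 24; EF_Task 7 = 24+11 = 35
Expected project duration μ = 35 weeks. Critical path: Task 2 → Task 6 → Task 7.

Backward pass:
LF_Task 7 = 35; LS_Task 7 = 35−11 = 24
LF_Task 6 = LS_Task 7 = 24; LS_Task 6 = 24−15 = 9
LF_Task 5 = LS_Task 7 = 24; LS_Task 5 = 24−8 = 16
LF_Task 4 = LS_Task 7 = 24; LS_Task 4 = 24−6 = 18
LF_Task 3 = LS_Task 7 = 24; LS_Task 3 = 24−9 = 15
LF_Task 2 = min(LS_Task 3=15, LS_Task 5=16, LS_Task 6=9) = 9; LS_Task 2 = 9−9 = 0
LF_Task 1 = min(LS_Task 3=15, LS_Task 4=18, LS_Task 5=16, LS_Task 6=9) = 9; LS_Task 1 = 9−7 = 2
Slack_Task 5 = LS_Task 5 − ES_Task 5 = 16 − 9 = 7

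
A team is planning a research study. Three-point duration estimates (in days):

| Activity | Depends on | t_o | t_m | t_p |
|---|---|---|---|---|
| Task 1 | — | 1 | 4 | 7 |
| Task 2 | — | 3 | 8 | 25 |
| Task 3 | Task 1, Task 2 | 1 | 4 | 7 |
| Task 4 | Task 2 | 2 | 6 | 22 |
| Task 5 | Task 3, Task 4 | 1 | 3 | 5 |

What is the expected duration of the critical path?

te_Task 1 = (1 + 4·4 + 7)/6 = 24/6 = 4
te_Task 2 = (3 + 4·8 + 25)/6 = 60/6 = 10
te_Task 3 = (1 + 4·4 + 7)/6 = 24/6 = 4
te_Task 4 = (2 + 4·6 + 22)/6 = 48/6 = 8
te_Task 5 = (1 + 4·3 + 5)/6 = 18/6 = 3

Forward pass:
ES_Task 1 = 0; EF_Task 1 = 4
ES_Task 2 = 0; EF_Task 2 = 10
ES_Task 3 = max(EF_Task 1=4, EF_Task 2=10) = 10; EF_Task 3 = 10+4 = 14
ES_Task 4 = 10; EF_Task 4 = 10+8 = 18
ES_Task 5 = max(EF_Task 3=14, EF_Task 4=18) = 18; EF_Task 5 = 18+3 = 21
Expected project duration μ = 21 days. Critical path: Task 2 → Task 4 → Task 5.

21 days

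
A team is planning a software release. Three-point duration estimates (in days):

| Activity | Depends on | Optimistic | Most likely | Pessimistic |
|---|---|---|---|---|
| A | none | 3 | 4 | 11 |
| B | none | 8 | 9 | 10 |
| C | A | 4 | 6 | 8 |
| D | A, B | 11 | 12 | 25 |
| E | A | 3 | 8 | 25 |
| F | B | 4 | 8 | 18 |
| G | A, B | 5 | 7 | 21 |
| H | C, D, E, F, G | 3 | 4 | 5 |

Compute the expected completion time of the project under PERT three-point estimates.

te_A = (3 + 4·4 + 11)/6 = 30/6 = 5
te_B = (8 + 4·9 + 10)/6 = 54/6 = 9
te_C = (4 + 4·6 + 8)/6 = 36/6 = 6
te_D = (11 + 4·12 + 25)/6 = 84/6 = 14
te_E = (3 + 4·8 + 25)/6 = 60/6 = 10
te_F = (4 + 4·8 + 18)/6 = 54/6 = 9
te_G = (5 + 4·7 + 21)/6 = 54/6 = 9
te_H = (3 + 4·4 + 5)/6 = 24/6 = 4

Forward pass:
ES_A = 0; EF_A = 5
ES_B = 0; EF_B = 9
ES_C = 5; EF_C = 5+6 = 11
ES_D = max(EF_A=5, EF_B=9) = 9; EF_D = 9+14 = 23
ES_E = 5; EF_E = 5+10 = 15
ES_F = 9; EF_F = 9+9 = 18
ES_G = max(EF_A=5, EF_B=9) = 9; EF_G = 9+9 = 18
ES_H = max(EF_C=11, EF_D=23, EF_E=15, EF_F=18, EF_G=18) = 23; EF_H = 23+4 = 27
Expected project duration μ = 27 days. Critical path: B → D → H.

27 days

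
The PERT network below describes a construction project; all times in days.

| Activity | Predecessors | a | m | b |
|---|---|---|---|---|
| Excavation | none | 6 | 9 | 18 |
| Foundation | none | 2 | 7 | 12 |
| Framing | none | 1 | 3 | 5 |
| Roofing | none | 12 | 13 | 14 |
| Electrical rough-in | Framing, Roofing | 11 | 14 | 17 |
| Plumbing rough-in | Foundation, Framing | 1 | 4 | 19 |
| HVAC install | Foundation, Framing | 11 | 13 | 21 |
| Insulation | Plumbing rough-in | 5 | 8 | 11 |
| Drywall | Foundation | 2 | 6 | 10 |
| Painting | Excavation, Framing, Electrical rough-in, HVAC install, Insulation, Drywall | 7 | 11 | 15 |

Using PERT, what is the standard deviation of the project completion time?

1.70 days

te_Excavation = (6 + 4·9 + 18)/6 = 60/6 = 10; σ²_Excavation = ((18−6)/6)² = 4.000
te_Foundation = (2 + 4·7 + 12)/6 = 42/6 = 7; σ²_Foundation = ((12−2)/6)² = 2.778
te_Framing = (1 + 4·3 + 5)/6 = 18/6 = 3; σ²_Framing = ((5−1)/6)² = 0.444
te_Roofing = (12 + 4·13 + 14)/6 = 78/6 = 13; σ²_Roofing = ((14−12)/6)² = 0.111
te_Electrical rough-in = (11 + 4·14 + 17)/6 = 84/6 = 14; σ²_Electrical rough-in = ((17−11)/6)² = 1.000
te_Plumbing rough-in = (1 + 4·4 + 19)/6 = 36/6 = 6; σ²_Plumbing rough-in = ((19−1)/6)² = 9.000
te_HVAC install = (11 + 4·13 + 21)/6 = 84/6 = 14; σ²_HVAC install = ((21−11)/6)² = 2.778
te_Insulation = (5 + 4·8 + 11)/6 = 48/6 = 8; σ²_Insulation = ((11−5)/6)² = 1.000
te_Drywall = (2 + 4·6 + 10)/6 = 36/6 = 6; σ²_Drywall = ((10−2)/6)² = 1.778
te_Painting = (7 + 4·11 + 15)/6 = 66/6 = 11; σ²_Painting = ((15−7)/6)² = 1.778

Forward pass:
ES_Excavation = 0; EF_Excavation = 10
ES_Foundation = 0; EF_Foundation = 7
ES_Framing = 0; EF_Framing = 3
ES_Roofing = 0; EF_Roofing = 13
ES_Electrical rough-in = max(EF_Framing=3, EF_Roofing=13) = 13; EF_Electrical rough-in = 13+14 = 27
ES_Plumbing rough-in = max(EF_Foundation=7, EF_Framing=3) = 7; EF_Plumbing rough-in = 7+6 = 13
ES_HVAC install = max(EF_Foundation=7, EF_Framing=3) = 7; EF_HVAC install = 7+14 = 21
ES_Insulation = 13; EF_Insulation = 13+8 = 21
ES_Drywall = 7; EF_Drywall = 7+6 = 13
ES_Painting = max(EF_Excavation=10, EF_Framing=3, EF_Electrical rough-in=27, EF_HVAC install=21, EF_Insulation=21, EF_Drywall=13) = 27; EF_Painting = 27+11 = 38
Expected project duration μ = 38 days. Critical path: Roofing → Electrical rough-in → Painting.

Variance along critical path = 0.111 + 1.000 + 1.778 = 2.889
σ = √2.889 = 1.700 days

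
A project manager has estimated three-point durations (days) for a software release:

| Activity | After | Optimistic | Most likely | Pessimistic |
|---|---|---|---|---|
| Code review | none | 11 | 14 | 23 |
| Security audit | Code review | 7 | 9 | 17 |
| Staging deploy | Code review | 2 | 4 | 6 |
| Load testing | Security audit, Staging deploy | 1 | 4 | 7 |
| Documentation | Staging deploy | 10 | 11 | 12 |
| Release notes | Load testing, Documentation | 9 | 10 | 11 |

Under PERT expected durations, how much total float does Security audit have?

te_Code review = (11 + 4·14 + 23)/6 = 90/6 = 15
te_Security audit = (7 + 4·9 + 17)/6 = 60/6 = 10
te_Staging deploy = (2 + 4·4 + 6)/6 = 24/6 = 4
te_Load testing = (1 + 4·4 + 7)/6 = 24/6 = 4
te_Documentation = (10 + 4·11 + 12)/6 = 66/6 = 11
te_Release notes = (9 + 4·10 + 11)/6 = 60/6 = 10

Forward pass:
ES_Code review = 0; EF_Code review = 15
ES_Security audit = 15; EF_Security audit = 15+10 = 25
ES_Staging deploy = 15; EF_Staging deploy = 15+4 = 19
ES_Load testing = max(EF_Security audit=25, EF_Staging deploy=19) = 25; EF_Load testing = 25+4 = 29
ES_Documentation = 19; EF_Documentation = 19+11 = 30
ES_Release notes = max(EF_Load testing=29, EF_Documentation=30) = 30; EF_Release notes = 30+10 = 40
Expected project duration μ = 40 days. Critical path: Code review → Staging deploy → Documentation → Release notes.

Backward pass:
LF_Release notes = 40; LS_Release notes = 40−10 = 30
LF_Documentation = LS_Release notes = 30; LS_Documentation = 30−11 = 19
LF_Load testing = LS_Release notes = 30; LS_Load testing = 30−4 = 26
LF_Staging deploy = min(LS_Load testing=26, LS_Documentation=19) = 19; LS_Staging deploy = 19−4 = 15
LF_Security audit = LS_Load testing = 26; LS_Security audit = 26−10 = 16
LF_Code review = min(LS_Security audit=16, LS_Staging deploy=15) = 15; LS_Code review = 15−15 = 0
Slack_Security audit = LS_Security audit − ES_Security audit = 16 − 15 = 1

1 days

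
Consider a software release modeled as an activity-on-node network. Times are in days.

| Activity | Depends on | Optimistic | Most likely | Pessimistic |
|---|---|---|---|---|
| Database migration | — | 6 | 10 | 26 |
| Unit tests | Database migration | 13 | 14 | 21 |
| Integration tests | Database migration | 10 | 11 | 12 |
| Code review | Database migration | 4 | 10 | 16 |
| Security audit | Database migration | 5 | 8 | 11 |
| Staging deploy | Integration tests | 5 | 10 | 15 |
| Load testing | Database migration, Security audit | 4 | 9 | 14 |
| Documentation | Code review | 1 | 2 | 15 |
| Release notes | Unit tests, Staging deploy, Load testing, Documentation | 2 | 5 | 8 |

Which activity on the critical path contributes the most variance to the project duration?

Database migration

te_Database migration = (6 + 4·10 + 26)/6 = 72/6 = 12; σ²_Database migration = ((26−6)/6)² = 11.111
te_Unit tests = (13 + 4·14 + 21)/6 = 90/6 = 15; σ²_Unit tests = ((21−13)/6)² = 1.778
te_Integration tests = (10 + 4·11 + 12)/6 = 66/6 = 11; σ²_Integration tests = ((12−10)/6)² = 0.111
te_Code review = (4 + 4·10 + 16)/6 = 60/6 = 10; σ²_Code review = ((16−4)/6)² = 4.000
te_Security audit = (5 + 4·8 + 11)/6 = 48/6 = 8; σ²_Security audit = ((11−5)/6)² = 1.000
te_Staging deploy = (5 + 4·10 + 15)/6 = 60/6 = 10; σ²_Staging deploy = ((15−5)/6)² = 2.778
te_Load testing = (4 + 4·9 + 14)/6 = 54/6 = 9; σ²_Load testing = ((14−4)/6)² = 2.778
te_Documentation = (1 + 4·2 + 15)/6 = 24/6 = 4; σ²_Documentation = ((15−1)/6)² = 5.444
te_Release notes = (2 + 4·5 + 8)/6 = 30/6 = 5; σ²_Release notes = ((8−2)/6)² = 1.000

Forward pass:
ES_Database migration = 0; EF_Database migration = 12
ES_Unit tests = 12; EF_Unit tests = 12+15 = 27
ES_Integration tests = 12; EF_Integration tests = 12+11 = 23
ES_Code review = 12; EF_Code review = 12+10 = 22
ES_Security audit = 12; EF_Security audit = 12+8 = 20
ES_Staging deploy = 23; EF_Staging deploy = 23+10 = 33
ES_Load testing = max(EF_Database migration=12, EF_Security audit=20) = 20; EF_Load testing = 20+9 = 29
ES_Documentation = 22; EF_Documentation = 22+4 = 26
ES_Release notes = max(EF_Unit tests=27, EF_Staging deploy=33, EF_Load testing=29, EF_Documentation=26) = 33; EF_Release notes = 33+5 = 38
Expected project duration μ = 38 days. Critical path: Database migration → Integration tests → Staging deploy → Release notes.

Variances on critical path: σ²_Database migration=11.111, σ²_Integration tests=0.111, σ²_Staging deploy=2.778, σ²_Release notes=1.000.
Largest is σ²_Database migration = 11.111.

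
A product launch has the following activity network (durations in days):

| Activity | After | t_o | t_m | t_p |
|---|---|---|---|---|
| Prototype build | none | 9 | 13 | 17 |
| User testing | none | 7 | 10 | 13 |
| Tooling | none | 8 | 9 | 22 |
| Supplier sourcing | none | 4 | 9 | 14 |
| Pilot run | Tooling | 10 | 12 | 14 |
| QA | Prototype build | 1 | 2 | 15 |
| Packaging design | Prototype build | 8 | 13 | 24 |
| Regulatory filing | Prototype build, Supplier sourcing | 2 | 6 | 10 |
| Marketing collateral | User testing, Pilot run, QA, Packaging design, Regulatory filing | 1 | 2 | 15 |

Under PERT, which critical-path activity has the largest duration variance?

Packaging design

te_Prototype build = (9 + 4·13 + 17)/6 = 78/6 = 13; σ²_Prototype build = ((17−9)/6)² = 1.778
te_User testing = (7 + 4·10 + 13)/6 = 60/6 = 10; σ²_User testing = ((13−7)/6)² = 1.000
te_Tooling = (8 + 4·9 + 22)/6 = 66/6 = 11; σ²_Tooling = ((22−8)/6)² = 5.444
te_Supplier sourcing = (4 + 4·9 + 14)/6 = 54/6 = 9; σ²_Supplier sourcing = ((14−4)/6)² = 2.778
te_Pilot run = (10 + 4·12 + 14)/6 = 72/6 = 12; σ²_Pilot run = ((14−10)/6)² = 0.444
te_QA = (1 + 4·2 + 15)/6 = 24/6 = 4; σ²_QA = ((15−1)/6)² = 5.444
te_Packaging design = (8 + 4·13 + 24)/6 = 84/6 = 14; σ²_Packaging design = ((24−8)/6)² = 7.111
te_Regulatory filing = (2 + 4·6 + 10)/6 = 36/6 = 6; σ²_Regulatory filing = ((10−2)/6)² = 1.778
te_Marketing collateral = (1 + 4·2 + 15)/6 = 24/6 = 4; σ²_Marketing collateral = ((15−1)/6)² = 5.444

Forward pass:
ES_Prototype build = 0; EF_Prototype build = 13
ES_User testing = 0; EF_User testing = 10
ES_Tooling = 0; EF_Tooling = 11
ES_Supplier sourcing = 0; EF_Supplier sourcing = 9
ES_Pilot run = 11; EF_Pilot run = 11+12 = 23
ES_QA = 13; EF_QA = 13+4 = 17
ES_Packaging design = 13; EF_Packaging design = 13+14 = 27
ES_Regulatory filing = max(EF_Prototype build=13, EF_Supplier sourcing=9) = 13; EF_Regulatory filing = 13+6 = 19
ES_Marketing collateral = max(EF_User testing=10, EF_Pilot run=23, EF_QA=17, EF_Packaging design=27, EF_Regulatory filing=19) = 27; EF_Marketing collateral = 27+4 = 31
Expected project duration μ = 31 days. Critical path: Prototype build → Packaging design → Marketing collateral.

Variances on critical path: σ²_Prototype build=1.778, σ²_Packaging design=7.111, σ²_Marketing collateral=5.444.
Largest is σ²_Packaging design = 7.111.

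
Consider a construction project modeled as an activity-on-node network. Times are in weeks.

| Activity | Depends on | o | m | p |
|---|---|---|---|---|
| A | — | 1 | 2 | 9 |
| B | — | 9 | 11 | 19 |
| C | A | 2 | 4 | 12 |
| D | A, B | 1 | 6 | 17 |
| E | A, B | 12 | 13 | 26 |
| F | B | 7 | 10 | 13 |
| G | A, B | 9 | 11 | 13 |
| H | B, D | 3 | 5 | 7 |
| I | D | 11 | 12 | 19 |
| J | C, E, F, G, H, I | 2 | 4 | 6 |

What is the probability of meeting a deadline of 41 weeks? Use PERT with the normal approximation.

te_A = (1 + 4·2 + 9)/6 = 18/6 = 3; σ²_A = ((9−1)/6)² = 1.778
te_B = (9 + 4·11 + 19)/6 = 72/6 = 12; σ²_B = ((19−9)/6)² = 2.778
te_C = (2 + 4·4 + 12)/6 = 30/6 = 5; σ²_C = ((12−2)/6)² = 2.778
te_D = (1 + 4·6 + 17)/6 = 42/6 = 7; σ²_D = ((17−1)/6)² = 7.111
te_E = (12 + 4·13 + 26)/6 = 90/6 = 15; σ²_E = ((26−12)/6)² = 5.444
te_F = (7 + 4·10 + 13)/6 = 60/6 = 10; σ²_F = ((13−7)/6)² = 1.000
te_G = (9 + 4·11 + 13)/6 = 66/6 = 11; σ²_G = ((13−9)/6)² = 0.444
te_H = (3 + 4·5 + 7)/6 = 30/6 = 5; σ²_H = ((7−3)/6)² = 0.444
te_I = (11 + 4·12 + 19)/6 = 78/6 = 13; σ²_I = ((19−11)/6)² = 1.778
te_J = (2 + 4·4 + 6)/6 = 24/6 = 4; σ²_J = ((6−2)/6)² = 0.444

Forward pass:
ES_A = 0; EF_A = 3
ES_B = 0; EF_B = 12
ES_C = 3; EF_C = 3+5 = 8
ES_D = max(EF_A=3, EF_B=12) = 12; EF_D = 12+7 = 19
ES_E = max(EF_A=3, EF_B=12) = 12; EF_E = 12+15 = 27
ES_F = 12; EF_F = 12+10 = 22
ES_G = max(EF_A=3, EF_B=12) = 12; EF_G = 12+11 = 23
ES_H = max(EF_B=12, EF_D=19) = 19; EF_H = 19+5 = 24
ES_I = 19; EF_I = 19+13 = 32
ES_J = max(EF_C=8, EF_E=27, EF_F=22, EF_G=23, EF_H=24, EF_I=32) = 32; EF_J = 32+4 = 36
Expected project duration μ = 36 weeks. Critical path: B → D → I → J.

Variance along critical path = 2.778 + 7.111 + 1.778 + 0.444 = 12.111; σ = √12.111 = 3.480 weeks.
Z = (41 − 36) / 3.480 = 1.437
P(T ≤ 41) = Φ(1.437) ≈ 0.925

0.925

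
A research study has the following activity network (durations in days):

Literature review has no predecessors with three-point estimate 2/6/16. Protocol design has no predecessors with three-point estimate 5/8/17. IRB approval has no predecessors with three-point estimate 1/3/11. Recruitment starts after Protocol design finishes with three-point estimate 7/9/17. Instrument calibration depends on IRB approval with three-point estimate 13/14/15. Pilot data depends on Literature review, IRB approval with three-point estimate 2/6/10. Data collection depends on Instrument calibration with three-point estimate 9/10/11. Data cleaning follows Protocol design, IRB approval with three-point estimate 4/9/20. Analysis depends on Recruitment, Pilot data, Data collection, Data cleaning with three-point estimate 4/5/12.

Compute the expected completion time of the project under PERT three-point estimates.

34 days

te_Literature review = (2 + 4·6 + 16)/6 = 42/6 = 7
te_Protocol design = (5 + 4·8 + 17)/6 = 54/6 = 9
te_IRB approval = (1 + 4·3 + 11)/6 = 24/6 = 4
te_Recruitment = (7 + 4·9 + 17)/6 = 60/6 = 10
te_Instrument calibration = (13 + 4·14 + 15)/6 = 84/6 = 14
te_Pilot data = (2 + 4·6 + 10)/6 = 36/6 = 6
te_Data collection = (9 + 4·10 + 11)/6 = 60/6 = 10
te_Data cleaning = (4 + 4·9 + 20)/6 = 60/6 = 10
te_Analysis = (4 + 4·5 + 12)/6 = 36/6 = 6

Forward pass:
ES_Literature review = 0; EF_Literature review = 7
ES_Protocol design = 0; EF_Protocol design = 9
ES_IRB approval = 0; EF_IRB approval = 4
ES_Recruitment = 9; EF_Recruitment = 9+10 = 19
ES_Instrument calibration = 4; EF_Instrument calibration = 4+14 = 18
ES_Pilot data = max(EF_Literature review=7, EF_IRB approval=4) = 7; EF_Pilot data = 7+6 = 13
ES_Data collection = 18; EF_Data collection = 18+10 = 28
ES_Data cleaning = max(EF_Protocol design=9, EF_IRB approval=4) = 9; EF_Data cleaning = 9+10 = 19
ES_Analysis = max(EF_Recruitment=19, EF_Pilot data=13, EF_Data collection=28, EF_Data cleaning=19) = 28; EF_Analysis = 28+6 = 34
Expected project duration μ = 34 days. Critical path: IRB approval → Instrument calibration → Data collection → Analysis.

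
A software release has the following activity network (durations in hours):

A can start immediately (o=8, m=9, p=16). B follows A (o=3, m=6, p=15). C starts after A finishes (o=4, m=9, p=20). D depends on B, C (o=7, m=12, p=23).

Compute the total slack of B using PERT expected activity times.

3 hours

te_A = (8 + 4·9 + 16)/6 = 60/6 = 10
te_B = (3 + 4·6 + 15)/6 = 42/6 = 7
te_C = (4 + 4·9 + 20)/6 = 60/6 = 10
te_D = (7 + 4·12 + 23)/6 = 78/6 = 13

Forward pass:
ES_A = 0; EF_A = 10
ES_B = 10; EF_B = 10+7 = 17
ES_C = 10; EF_C = 10+10 = 20
ES_D = max(EF_B=17, EF_C=20) = 20; EF_D = 20+13 = 33
Expected project duration μ = 33 hours. Critical path: A → C → D.

Backward pass:
LF_D = 33; LS_D = 33−13 = 20
LF_C = LS_D = 20; LS_C = 20−10 = 10
LF_B = LS_D = 20; LS_B = 20−7 = 13
LF_A = min(LS_B=13, LS_C=10) = 10; LS_A = 10−10 = 0
Slack_B = LS_B − ES_B = 13 − 10 = 3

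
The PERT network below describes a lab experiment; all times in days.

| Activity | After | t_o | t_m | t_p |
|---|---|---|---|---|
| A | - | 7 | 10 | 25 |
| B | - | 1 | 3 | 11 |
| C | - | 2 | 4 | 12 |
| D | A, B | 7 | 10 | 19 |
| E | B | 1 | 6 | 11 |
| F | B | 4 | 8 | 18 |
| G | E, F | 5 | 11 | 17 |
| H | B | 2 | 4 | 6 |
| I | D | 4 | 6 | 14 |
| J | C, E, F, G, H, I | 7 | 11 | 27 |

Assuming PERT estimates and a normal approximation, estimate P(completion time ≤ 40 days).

0.281

te_A = (7 + 4·10 + 25)/6 = 72/6 = 12; σ²_A = ((25−7)/6)² = 9.000
te_B = (1 + 4·3 + 11)/6 = 24/6 = 4; σ²_B = ((11−1)/6)² = 2.778
te_C = (2 + 4·4 + 12)/6 = 30/6 = 5; σ²_C = ((12−2)/6)² = 2.778
te_D = (7 + 4·10 + 19)/6 = 66/6 = 11; σ²_D = ((19−7)/6)² = 4.000
te_E = (1 + 4·6 + 11)/6 = 36/6 = 6; σ²_E = ((11−1)/6)² = 2.778
te_F = (4 + 4·8 + 18)/6 = 54/6 = 9; σ²_F = ((18−4)/6)² = 5.444
te_G = (5 + 4·11 + 17)/6 = 66/6 = 11; σ²_G = ((17−5)/6)² = 4.000
te_H = (2 + 4·4 + 6)/6 = 24/6 = 4; σ²_H = ((6−2)/6)² = 0.444
te_I = (4 + 4·6 + 14)/6 = 42/6 = 7; σ²_I = ((14−4)/6)² = 2.778
te_J = (7 + 4·11 + 27)/6 = 78/6 = 13; σ²_J = ((27−7)/6)² = 11.111

Forward pass:
ES_A = 0; EF_A = 12
ES_B = 0; EF_B = 4
ES_C = 0; EF_C = 5
ES_D = max(EF_A=12, EF_B=4) = 12; EF_D = 12+11 = 23
ES_E = 4; EF_E = 4+6 = 10
ES_F = 4; EF_F = 4+9 = 13
ES_G = max(EF_E=10, EF_F=13) = 13; EF_G = 13+11 = 24
ES_H = 4; EF_H = 4+4 = 8
ES_I = 23; EF_I = 23+7 = 30
ES_J = max(EF_C=5, EF_E=10, EF_F=13, EF_G=24, EF_H=8, EF_I=30) = 30; EF_J = 30+13 = 43
Expected project duration μ = 43 days. Critical path: A → D → I → J.

Variance along critical path = 9.000 + 4.000 + 2.778 + 11.111 = 26.889; σ = √26.889 = 5.185 days.
Z = (40 − 43) / 5.185 = -0.579
P(T ≤ 40) = Φ(-0.579) ≈ 0.281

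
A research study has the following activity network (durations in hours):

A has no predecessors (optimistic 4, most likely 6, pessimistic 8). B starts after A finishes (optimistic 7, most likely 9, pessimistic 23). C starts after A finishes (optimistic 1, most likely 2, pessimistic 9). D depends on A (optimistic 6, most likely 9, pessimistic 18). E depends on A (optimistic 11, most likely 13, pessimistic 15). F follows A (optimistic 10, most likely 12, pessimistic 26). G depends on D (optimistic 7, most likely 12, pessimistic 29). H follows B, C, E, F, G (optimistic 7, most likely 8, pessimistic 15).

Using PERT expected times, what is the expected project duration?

te_A = (4 + 4·6 + 8)/6 = 36/6 = 6
te_B = (7 + 4·9 + 23)/6 = 66/6 = 11
te_C = (1 + 4·2 + 9)/6 = 18/6 = 3
te_D = (6 + 4·9 + 18)/6 = 60/6 = 10
te_E = (11 + 4·13 + 15)/6 = 78/6 = 13
te_F = (10 + 4·12 + 26)/6 = 84/6 = 14
te_G = (7 + 4·12 + 29)/6 = 84/6 = 14
te_H = (7 + 4·8 + 15)/6 = 54/6 = 9

Forward pass:
ES_A = 0; EF_A = 6
ES_B = 6; EF_B = 6+11 = 17
ES_C = 6; EF_C = 6+3 = 9
ES_D = 6; EF_D = 6+10 = 16
ES_E = 6; EF_E = 6+13 = 19
ES_F = 6; EF_F = 6+14 = 20
ES_G = 16; EF_G = 16+14 = 30
ES_H = max(EF_B=17, EF_C=9, EF_E=19, EF_F=20, EF_G=30) = 30; EF_H = 30+9 = 39
Expected project duration μ = 39 hours. Critical path: A → D → G → H.

39 hours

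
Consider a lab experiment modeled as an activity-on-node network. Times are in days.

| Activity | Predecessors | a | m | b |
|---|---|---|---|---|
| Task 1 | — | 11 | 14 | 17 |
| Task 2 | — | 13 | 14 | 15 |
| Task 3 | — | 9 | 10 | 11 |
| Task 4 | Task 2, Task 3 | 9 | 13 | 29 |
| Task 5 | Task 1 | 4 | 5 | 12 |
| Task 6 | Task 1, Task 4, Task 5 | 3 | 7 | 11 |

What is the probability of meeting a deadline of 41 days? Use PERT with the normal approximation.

te_Task 1 = (11 + 4·14 + 17)/6 = 84/6 = 14; σ²_Task 1 = ((17−11)/6)² = 1.000
te_Task 2 = (13 + 4·14 + 15)/6 = 84/6 = 14; σ²_Task 2 = ((15−13)/6)² = 0.111
te_Task 3 = (9 + 4·10 + 11)/6 = 60/6 = 10; σ²_Task 3 = ((11−9)/6)² = 0.111
te_Task 4 = (9 + 4·13 + 29)/6 = 90/6 = 15; σ²_Task 4 = ((29−9)/6)² = 11.111
te_Task 5 = (4 + 4·5 + 12)/6 = 36/6 = 6; σ²_Task 5 = ((12−4)/6)² = 1.778
te_Task 6 = (3 + 4·7 + 11)/6 = 42/6 = 7; σ²_Task 6 = ((11−3)/6)² = 1.778

Forward pass:
ES_Task 1 = 0; EF_Task 1 = 14
ES_Task 2 = 0; EF_Task 2 = 14
ES_Task 3 = 0; EF_Task 3 = 10
ES_Task 4 = max(EF_Task 2=14, EF_Task 3=10) = 14; EF_Task 4 = 14+15 = 29
ES_Task 5 = 14; EF_Task 5 = 14+6 = 20
ES_Task 6 = max(EF_Task 1=14, EF_Task 4=29, EF_Task 5=20) = 29; EF_Task 6 = 29+7 = 36
Expected project duration μ = 36 days. Critical path: Task 2 → Task 4 → Task 6.

Variance along critical path = 0.111 + 11.111 + 1.778 = 13.000; σ = √13.000 = 3.606 days.
Z = (41 − 36) / 3.606 = 1.387
P(T ≤ 41) = Φ(1.387) ≈ 0.917

0.917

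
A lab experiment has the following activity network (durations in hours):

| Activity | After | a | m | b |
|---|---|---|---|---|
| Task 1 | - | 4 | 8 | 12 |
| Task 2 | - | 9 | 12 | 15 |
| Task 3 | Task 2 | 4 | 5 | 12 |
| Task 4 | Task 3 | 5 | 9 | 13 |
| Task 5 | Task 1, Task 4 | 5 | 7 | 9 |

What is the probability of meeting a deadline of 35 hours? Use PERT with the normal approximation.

0.673

te_Task 1 = (4 + 4·8 + 12)/6 = 48/6 = 8; σ²_Task 1 = ((12−4)/6)² = 1.778
te_Task 2 = (9 + 4·12 + 15)/6 = 72/6 = 12; σ²_Task 2 = ((15−9)/6)² = 1.000
te_Task 3 = (4 + 4·5 + 12)/6 = 36/6 = 6; σ²_Task 3 = ((12−4)/6)² = 1.778
te_Task 4 = (5 + 4·9 + 13)/6 = 54/6 = 9; σ²_Task 4 = ((13−5)/6)² = 1.778
te_Task 5 = (5 + 4·7 + 9)/6 = 42/6 = 7; σ²_Task 5 = ((9−5)/6)² = 0.444

Forward pass:
ES_Task 1 = 0; EF_Task 1 = 8
ES_Task 2 = 0; EF_Task 2 = 12
ES_Task 3 = 12; EF_Task 3 = 12+6 = 18
ES_Task 4 = 18; EF_Task 4 = 18+9 = 27
ES_Task 5 = max(EF_Task 1=8, EF_Task 4=27) = 27; EF_Task 5 = 27+7 = 34
Expected project duration μ = 34 hours. Critical path: Task 2 → Task 3 → Task 4 → Task 5.

Variance along critical path = 1.000 + 1.778 + 1.778 + 0.444 = 5.000; σ = √5.000 = 2.236 hours.
Z = (35 − 34) / 2.236 = 0.447
P(T ≤ 35) = Φ(0.447) ≈ 0.673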